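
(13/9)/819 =1/567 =0.00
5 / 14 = 0.36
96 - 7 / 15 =1433 / 15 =95.53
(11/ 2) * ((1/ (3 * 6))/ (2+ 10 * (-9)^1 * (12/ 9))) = -11/ 4248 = -0.00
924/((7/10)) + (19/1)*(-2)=1282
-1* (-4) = 4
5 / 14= 0.36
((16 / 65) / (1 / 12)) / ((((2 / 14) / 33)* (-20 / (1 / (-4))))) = 2772 / 325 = 8.53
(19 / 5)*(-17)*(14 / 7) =-646 / 5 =-129.20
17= 17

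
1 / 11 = 0.09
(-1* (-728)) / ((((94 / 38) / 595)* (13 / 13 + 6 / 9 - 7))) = -3086265 / 94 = -32832.61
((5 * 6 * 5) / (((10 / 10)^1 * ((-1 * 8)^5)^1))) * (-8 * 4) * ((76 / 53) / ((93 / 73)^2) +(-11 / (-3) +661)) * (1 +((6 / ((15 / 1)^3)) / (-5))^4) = 30543069821320068216061 / 313285699687500000000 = 97.49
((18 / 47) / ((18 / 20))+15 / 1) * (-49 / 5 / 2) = -7105 / 94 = -75.59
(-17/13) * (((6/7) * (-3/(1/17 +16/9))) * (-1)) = -46818/25571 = -1.83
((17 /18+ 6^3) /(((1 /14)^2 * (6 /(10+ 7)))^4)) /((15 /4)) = 12033196752470432 /2187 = 5502147577718.53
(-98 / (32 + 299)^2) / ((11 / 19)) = -1862 / 1205171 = -0.00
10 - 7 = 3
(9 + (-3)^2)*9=162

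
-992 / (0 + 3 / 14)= -13888 / 3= -4629.33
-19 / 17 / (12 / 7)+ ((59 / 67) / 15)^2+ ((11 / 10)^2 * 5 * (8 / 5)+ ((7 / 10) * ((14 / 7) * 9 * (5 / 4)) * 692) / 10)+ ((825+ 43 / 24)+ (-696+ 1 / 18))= 18769620507 / 15262600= 1229.78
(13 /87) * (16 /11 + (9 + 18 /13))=1.77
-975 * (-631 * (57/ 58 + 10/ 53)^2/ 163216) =7977746235225/ 1542305674816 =5.17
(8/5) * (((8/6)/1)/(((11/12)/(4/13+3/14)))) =1216/1001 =1.21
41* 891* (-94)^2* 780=251774574480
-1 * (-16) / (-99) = -16 / 99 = -0.16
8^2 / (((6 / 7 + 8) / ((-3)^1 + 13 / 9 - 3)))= -9184 / 279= -32.92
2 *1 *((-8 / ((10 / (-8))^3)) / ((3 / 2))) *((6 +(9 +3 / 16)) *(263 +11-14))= 539136 / 25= 21565.44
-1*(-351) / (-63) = -5.57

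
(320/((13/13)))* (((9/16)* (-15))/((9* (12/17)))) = -425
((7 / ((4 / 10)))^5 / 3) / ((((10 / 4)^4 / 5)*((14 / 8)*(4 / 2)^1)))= 60025 / 3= 20008.33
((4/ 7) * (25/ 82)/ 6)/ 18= 25/ 15498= 0.00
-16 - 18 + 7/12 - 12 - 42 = -1049/12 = -87.42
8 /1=8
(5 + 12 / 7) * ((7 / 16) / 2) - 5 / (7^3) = 15961 / 10976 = 1.45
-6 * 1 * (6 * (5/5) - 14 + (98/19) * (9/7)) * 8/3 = 416/19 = 21.89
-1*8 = -8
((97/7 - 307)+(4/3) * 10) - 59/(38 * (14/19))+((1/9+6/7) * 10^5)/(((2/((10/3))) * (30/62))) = 755760613/2268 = 333227.78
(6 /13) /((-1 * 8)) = -0.06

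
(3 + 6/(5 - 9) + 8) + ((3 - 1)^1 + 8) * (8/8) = 39/2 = 19.50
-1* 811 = -811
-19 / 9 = -2.11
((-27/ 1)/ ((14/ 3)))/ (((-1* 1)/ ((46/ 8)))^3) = 985527/ 896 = 1099.92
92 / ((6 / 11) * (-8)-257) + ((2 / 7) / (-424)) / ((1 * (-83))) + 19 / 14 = 15475807 / 15396500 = 1.01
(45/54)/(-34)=-5/204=-0.02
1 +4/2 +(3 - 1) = 5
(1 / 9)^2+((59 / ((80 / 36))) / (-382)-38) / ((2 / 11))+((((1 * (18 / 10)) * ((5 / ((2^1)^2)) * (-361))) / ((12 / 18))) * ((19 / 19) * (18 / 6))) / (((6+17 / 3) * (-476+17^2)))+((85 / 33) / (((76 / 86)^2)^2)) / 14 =-87576232254817561 / 422272130243040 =-207.39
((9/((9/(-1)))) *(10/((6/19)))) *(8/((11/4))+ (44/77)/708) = -3767605/40887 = -92.15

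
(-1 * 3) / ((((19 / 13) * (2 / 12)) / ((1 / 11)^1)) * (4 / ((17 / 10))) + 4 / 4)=-1989 / 4843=-0.41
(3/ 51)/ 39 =1/ 663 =0.00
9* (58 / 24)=87 / 4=21.75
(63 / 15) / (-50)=-21 / 250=-0.08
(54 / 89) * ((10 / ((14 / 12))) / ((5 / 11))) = 7128 / 623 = 11.44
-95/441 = -0.22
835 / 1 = 835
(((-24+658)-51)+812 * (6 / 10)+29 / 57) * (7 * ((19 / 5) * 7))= 14952448 / 75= 199365.97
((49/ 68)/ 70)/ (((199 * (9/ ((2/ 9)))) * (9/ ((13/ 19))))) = 91/ 937158660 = 0.00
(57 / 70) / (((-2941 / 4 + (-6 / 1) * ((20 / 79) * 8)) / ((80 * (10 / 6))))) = -240160 / 1653253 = -0.15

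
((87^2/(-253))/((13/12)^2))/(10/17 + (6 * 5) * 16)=-9264456/174662345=-0.05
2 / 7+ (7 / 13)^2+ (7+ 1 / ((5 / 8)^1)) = 54274 / 5915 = 9.18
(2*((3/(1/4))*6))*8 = 1152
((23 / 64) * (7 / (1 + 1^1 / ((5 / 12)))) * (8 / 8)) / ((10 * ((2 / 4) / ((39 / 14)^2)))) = 34983 / 30464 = 1.15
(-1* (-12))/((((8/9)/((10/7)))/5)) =96.43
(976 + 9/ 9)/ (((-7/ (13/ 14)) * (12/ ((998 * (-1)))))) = 6337799/ 588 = 10778.57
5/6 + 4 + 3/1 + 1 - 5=23/6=3.83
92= 92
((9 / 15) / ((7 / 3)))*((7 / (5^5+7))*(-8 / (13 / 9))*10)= -12 / 377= -0.03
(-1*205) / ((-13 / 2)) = 410 / 13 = 31.54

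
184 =184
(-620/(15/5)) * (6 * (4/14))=-2480/7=-354.29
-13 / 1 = -13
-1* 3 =-3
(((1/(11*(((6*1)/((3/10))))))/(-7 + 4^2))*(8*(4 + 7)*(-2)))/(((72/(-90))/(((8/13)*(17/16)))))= 17/234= 0.07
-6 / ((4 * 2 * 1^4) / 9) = -27 / 4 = -6.75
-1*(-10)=10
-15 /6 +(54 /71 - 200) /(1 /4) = -113523 /142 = -799.46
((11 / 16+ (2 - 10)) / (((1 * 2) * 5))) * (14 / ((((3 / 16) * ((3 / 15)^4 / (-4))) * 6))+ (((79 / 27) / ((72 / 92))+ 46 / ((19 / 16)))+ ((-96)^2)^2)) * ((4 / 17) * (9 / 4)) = -10191996434399 / 310080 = -32868925.55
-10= -10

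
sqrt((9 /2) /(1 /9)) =9* sqrt(2) /2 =6.36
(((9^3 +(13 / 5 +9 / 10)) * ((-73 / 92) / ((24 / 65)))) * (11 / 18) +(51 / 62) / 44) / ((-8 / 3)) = 26074288439 / 72281088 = 360.73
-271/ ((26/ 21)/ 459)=-2612169/ 26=-100468.04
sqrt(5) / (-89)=-sqrt(5) / 89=-0.03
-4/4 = -1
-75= -75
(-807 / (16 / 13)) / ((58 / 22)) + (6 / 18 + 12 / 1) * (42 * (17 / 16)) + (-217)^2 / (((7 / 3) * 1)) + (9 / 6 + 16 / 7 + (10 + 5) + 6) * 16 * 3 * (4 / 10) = 340366879 / 16240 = 20958.55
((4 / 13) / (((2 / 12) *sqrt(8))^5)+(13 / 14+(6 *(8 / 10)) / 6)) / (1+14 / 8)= 22 / 35+486 *sqrt(2) / 143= 5.43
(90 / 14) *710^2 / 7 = 22684500 / 49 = 462948.98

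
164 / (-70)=-82 / 35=-2.34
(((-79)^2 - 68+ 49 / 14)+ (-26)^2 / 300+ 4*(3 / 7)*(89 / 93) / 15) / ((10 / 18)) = 603365943 / 54250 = 11121.95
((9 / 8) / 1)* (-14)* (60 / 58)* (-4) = 1890 / 29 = 65.17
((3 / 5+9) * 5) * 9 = 432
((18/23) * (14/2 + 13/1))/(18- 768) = -12/575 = -0.02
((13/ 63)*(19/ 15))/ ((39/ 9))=19/ 315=0.06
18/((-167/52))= -936/167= -5.60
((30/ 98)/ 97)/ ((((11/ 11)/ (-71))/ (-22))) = 23430/ 4753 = 4.93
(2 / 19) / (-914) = -1 / 8683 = -0.00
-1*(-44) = 44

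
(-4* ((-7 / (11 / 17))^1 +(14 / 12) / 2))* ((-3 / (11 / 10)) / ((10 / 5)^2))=-6755 / 242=-27.91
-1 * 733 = -733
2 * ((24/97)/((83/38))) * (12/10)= 10944/40255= 0.27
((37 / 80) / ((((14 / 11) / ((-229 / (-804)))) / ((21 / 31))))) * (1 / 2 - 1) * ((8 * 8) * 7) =-652421 / 41540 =-15.71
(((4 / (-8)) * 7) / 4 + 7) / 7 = 7 / 8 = 0.88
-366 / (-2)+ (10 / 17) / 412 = 640871 / 3502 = 183.00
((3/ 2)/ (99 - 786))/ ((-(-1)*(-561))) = 0.00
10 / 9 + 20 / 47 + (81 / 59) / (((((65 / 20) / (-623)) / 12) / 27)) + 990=-27342525164 / 324441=-84275.80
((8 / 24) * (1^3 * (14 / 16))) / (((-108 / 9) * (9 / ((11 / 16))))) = -77 / 41472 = -0.00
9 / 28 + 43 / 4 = 155 / 14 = 11.07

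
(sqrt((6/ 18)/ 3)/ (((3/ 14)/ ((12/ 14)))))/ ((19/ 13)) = 52/ 57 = 0.91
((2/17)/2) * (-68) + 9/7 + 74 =499/7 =71.29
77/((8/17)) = 1309/8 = 163.62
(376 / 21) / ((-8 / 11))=-517 / 21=-24.62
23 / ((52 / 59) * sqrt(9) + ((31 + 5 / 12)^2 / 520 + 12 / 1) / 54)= 422081280 / 53245367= 7.93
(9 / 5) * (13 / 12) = 39 / 20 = 1.95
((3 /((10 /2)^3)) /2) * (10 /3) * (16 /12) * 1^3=4 /75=0.05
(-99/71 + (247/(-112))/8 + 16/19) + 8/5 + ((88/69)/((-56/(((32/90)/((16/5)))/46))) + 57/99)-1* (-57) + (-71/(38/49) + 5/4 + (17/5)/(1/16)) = 4262402002981/189903111552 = 22.45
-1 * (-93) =93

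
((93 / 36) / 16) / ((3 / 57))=589 / 192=3.07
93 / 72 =31 / 24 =1.29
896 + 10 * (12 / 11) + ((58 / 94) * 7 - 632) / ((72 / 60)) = 1190677 / 3102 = 383.84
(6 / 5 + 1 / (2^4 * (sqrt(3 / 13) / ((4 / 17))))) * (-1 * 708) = -871.27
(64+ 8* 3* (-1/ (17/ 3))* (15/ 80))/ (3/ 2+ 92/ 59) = 126791/ 6137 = 20.66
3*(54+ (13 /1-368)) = -903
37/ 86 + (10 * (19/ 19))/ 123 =5411/ 10578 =0.51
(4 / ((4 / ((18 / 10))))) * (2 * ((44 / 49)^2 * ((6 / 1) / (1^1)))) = 209088 / 12005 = 17.42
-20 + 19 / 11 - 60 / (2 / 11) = -3831 / 11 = -348.27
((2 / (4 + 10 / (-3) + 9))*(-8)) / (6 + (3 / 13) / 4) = -832 / 3045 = -0.27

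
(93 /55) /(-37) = -93 /2035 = -0.05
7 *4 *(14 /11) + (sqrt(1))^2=403 /11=36.64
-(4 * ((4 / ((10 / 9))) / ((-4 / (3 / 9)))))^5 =2.49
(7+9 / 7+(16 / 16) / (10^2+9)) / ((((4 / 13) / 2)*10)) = 82277 / 15260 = 5.39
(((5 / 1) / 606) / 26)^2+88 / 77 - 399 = -691380527585 / 1737760752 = -397.86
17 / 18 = 0.94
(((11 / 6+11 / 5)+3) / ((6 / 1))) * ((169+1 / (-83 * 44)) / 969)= 43408819 / 212327280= 0.20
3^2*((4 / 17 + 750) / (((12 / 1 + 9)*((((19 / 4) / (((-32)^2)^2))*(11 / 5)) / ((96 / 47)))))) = 11004511518720 / 166991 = 65898829.99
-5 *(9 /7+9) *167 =-60120 /7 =-8588.57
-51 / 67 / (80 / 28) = -357 / 1340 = -0.27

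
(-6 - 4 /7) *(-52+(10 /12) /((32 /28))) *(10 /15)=56603 /252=224.62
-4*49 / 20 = -49 / 5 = -9.80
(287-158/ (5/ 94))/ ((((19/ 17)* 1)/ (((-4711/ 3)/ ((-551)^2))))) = 12.42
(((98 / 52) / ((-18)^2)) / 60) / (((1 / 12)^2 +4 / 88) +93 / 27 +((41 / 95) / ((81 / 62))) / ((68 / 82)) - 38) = -174097 / 61246365882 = -0.00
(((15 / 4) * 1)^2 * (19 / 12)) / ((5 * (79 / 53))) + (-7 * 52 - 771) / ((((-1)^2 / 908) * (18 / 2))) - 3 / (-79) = -5210474807 / 45504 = -114505.86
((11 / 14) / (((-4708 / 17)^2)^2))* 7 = 83521 / 89327077852672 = 0.00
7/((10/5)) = 7/2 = 3.50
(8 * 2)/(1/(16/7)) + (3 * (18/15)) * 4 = 1784/35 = 50.97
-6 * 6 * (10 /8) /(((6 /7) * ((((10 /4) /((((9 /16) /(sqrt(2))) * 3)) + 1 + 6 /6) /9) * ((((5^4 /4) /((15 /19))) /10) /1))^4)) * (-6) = 21274879815691960889088 /258724662468828125-3008720604923259899904 * sqrt(2) /51744932493765625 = 0.05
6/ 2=3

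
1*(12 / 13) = 12 / 13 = 0.92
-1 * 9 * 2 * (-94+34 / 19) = 31536 / 19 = 1659.79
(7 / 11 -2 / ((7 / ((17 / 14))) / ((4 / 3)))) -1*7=-11038 / 1617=-6.83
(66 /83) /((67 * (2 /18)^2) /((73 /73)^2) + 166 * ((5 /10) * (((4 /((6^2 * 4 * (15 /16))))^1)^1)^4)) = 21921941250 /22805339209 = 0.96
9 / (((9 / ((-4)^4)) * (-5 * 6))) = -128 / 15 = -8.53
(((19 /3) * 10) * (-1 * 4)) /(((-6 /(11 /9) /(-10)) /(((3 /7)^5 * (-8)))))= 1003200 /16807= 59.69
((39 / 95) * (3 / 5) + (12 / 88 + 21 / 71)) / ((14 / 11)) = 503379 / 944300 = 0.53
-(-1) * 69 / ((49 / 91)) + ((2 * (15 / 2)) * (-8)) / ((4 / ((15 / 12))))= 1269 / 14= 90.64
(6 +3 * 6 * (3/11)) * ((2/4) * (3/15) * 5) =60/11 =5.45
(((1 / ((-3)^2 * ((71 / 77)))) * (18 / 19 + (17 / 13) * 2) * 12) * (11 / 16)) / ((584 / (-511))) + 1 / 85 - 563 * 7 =-3944.09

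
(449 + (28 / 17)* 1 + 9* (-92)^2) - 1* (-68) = 76694.65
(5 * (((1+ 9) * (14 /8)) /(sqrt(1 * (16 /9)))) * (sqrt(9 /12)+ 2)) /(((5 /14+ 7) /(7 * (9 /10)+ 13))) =141855 * sqrt(3) /1648+ 141855 /412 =493.40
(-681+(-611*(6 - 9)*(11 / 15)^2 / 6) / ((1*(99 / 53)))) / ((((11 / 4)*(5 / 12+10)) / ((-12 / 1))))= 76858784 / 309375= 248.43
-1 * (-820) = 820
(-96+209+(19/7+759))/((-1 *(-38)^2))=-6123/10108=-0.61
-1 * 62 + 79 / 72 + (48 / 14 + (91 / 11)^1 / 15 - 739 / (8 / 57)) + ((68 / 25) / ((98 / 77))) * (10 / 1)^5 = 1444156477 / 6930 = 208391.99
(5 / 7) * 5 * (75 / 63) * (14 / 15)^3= 280 / 81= 3.46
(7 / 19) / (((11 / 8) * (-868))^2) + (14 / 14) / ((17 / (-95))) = -1469210367 / 262911341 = -5.59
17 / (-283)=-17 / 283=-0.06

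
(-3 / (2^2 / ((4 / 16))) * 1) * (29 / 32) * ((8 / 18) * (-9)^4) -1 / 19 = -1205165 / 2432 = -495.54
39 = 39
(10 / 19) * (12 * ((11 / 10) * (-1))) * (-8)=1056 / 19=55.58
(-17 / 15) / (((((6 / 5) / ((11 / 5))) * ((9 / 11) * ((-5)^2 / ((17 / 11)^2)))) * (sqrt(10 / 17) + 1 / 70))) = 584647 / 99190575-481474 * sqrt(170) / 19838115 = -0.31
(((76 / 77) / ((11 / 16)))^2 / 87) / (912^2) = 0.00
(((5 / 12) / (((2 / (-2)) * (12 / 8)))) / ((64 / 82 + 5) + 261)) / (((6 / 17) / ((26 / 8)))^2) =-10012405 / 113405184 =-0.09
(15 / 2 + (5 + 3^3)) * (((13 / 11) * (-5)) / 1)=-5135 / 22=-233.41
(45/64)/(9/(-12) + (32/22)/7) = -3465/2672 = -1.30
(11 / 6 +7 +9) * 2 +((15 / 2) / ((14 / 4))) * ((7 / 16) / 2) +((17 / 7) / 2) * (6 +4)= 32443 / 672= 48.28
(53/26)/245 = 53/6370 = 0.01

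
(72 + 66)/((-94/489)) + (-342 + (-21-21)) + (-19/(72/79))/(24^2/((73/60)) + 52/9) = -130445482763/118378336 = -1101.94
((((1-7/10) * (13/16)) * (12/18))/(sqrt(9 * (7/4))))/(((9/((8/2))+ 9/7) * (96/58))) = 0.01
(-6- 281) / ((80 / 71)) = -254.71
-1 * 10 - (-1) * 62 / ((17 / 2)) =-46 / 17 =-2.71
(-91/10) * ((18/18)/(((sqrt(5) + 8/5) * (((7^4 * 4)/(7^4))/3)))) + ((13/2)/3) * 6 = 1066/61 - 1365 * sqrt(5)/488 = 11.22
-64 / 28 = -16 / 7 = -2.29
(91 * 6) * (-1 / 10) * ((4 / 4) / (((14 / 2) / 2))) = -78 / 5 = -15.60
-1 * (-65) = 65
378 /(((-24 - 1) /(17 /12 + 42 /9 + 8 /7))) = -5463 /50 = -109.26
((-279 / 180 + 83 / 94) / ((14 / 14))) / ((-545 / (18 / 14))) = 5643 / 3586100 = 0.00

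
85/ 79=1.08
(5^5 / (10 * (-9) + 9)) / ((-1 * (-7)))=-3125 / 567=-5.51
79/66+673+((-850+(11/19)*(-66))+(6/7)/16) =-7512563/35112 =-213.96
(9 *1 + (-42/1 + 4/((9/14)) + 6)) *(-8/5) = 1496/45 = 33.24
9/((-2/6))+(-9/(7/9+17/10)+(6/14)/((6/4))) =-47371/1561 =-30.35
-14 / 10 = -7 / 5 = -1.40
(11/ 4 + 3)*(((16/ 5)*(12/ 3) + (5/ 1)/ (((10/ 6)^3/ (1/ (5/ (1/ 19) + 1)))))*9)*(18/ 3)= 6364629/ 1600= 3977.89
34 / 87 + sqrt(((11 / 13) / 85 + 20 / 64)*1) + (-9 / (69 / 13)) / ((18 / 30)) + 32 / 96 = -1402 / 667 + sqrt(6299605) / 4420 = -1.53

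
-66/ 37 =-1.78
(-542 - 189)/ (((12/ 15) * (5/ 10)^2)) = -3655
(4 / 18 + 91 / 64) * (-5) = -8.22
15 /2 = 7.50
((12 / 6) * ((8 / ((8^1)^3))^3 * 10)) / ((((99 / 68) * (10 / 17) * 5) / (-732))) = -17629 / 1351680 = -0.01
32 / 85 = 0.38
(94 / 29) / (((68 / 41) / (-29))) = -1927 / 34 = -56.68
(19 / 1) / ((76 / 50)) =25 / 2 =12.50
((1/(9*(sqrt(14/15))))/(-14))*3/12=-sqrt(210)/7056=-0.00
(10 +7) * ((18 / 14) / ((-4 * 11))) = -153 / 308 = -0.50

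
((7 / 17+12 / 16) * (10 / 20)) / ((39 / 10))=395 / 2652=0.15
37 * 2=74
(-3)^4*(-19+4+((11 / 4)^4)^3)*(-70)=-8896730996893635 / 8388608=-1060572981.46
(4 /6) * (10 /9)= 20 /27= 0.74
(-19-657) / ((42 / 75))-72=-8954 / 7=-1279.14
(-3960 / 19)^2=43439.34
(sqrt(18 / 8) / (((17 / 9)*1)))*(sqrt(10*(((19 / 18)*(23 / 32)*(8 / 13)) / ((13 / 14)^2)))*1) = 63*sqrt(28405) / 5746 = 1.85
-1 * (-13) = 13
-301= -301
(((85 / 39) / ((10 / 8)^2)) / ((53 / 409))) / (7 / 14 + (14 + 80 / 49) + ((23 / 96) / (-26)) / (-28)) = 1395494912 / 2091515945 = 0.67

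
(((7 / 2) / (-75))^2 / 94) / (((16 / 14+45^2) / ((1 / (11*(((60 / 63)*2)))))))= 2401 / 4399566600000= 0.00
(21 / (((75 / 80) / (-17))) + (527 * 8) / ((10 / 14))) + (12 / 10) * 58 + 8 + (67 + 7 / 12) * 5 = 356227 / 60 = 5937.12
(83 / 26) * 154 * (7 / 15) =44737 / 195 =229.42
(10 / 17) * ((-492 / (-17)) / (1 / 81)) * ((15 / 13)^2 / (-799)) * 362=-32459454000 / 39023959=-831.78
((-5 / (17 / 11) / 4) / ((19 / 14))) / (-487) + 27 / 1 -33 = -1887227 / 314602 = -6.00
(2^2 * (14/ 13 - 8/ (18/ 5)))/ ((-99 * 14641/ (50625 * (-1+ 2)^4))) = 335000/ 2093663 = 0.16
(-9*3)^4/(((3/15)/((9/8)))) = 2989355.62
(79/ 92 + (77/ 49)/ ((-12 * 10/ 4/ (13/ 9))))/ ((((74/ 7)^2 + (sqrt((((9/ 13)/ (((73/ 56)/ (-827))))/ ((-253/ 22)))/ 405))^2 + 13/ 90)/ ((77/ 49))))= 710655803/ 64681197786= 0.01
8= 8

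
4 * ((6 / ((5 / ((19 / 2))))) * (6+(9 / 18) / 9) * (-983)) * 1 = -4071586 / 15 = -271439.07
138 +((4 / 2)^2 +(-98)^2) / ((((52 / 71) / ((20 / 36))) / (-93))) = -26428628 / 39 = -677657.13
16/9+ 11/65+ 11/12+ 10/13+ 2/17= 149197/39780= 3.75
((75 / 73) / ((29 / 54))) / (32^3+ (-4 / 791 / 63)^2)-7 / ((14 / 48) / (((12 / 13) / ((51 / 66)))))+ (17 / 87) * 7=-5394882242226106729 / 197601641893210776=-27.30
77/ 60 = 1.28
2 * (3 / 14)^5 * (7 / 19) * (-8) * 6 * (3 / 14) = -2187 / 638666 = -0.00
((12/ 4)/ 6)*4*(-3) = -6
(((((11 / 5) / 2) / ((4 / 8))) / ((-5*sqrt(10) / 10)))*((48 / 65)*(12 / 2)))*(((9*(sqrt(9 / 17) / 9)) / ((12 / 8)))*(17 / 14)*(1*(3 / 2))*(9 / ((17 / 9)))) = -384912*sqrt(170) / 193375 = -25.95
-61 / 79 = -0.77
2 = 2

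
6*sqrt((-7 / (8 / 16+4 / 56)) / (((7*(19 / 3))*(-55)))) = 0.43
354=354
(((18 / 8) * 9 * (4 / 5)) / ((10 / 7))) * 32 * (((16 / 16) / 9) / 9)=112 / 25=4.48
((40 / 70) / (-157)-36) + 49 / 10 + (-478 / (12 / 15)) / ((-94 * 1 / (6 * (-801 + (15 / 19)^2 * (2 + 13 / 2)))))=-11328946364061 / 372934660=-30377.83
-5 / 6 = -0.83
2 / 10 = 0.20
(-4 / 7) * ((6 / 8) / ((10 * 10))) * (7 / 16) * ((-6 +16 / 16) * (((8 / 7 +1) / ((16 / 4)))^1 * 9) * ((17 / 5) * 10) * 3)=4131 / 896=4.61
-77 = -77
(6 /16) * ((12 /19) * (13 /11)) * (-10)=-585 /209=-2.80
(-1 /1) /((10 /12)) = -6 /5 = -1.20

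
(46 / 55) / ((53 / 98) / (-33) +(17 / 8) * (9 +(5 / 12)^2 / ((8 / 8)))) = 2596608 / 60470735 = 0.04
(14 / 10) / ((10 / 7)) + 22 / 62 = 2069 / 1550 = 1.33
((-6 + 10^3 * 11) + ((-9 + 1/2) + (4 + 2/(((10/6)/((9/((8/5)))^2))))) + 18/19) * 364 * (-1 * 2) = -610180207/76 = -8028686.93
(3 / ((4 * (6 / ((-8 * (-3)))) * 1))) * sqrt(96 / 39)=12 * sqrt(26) / 13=4.71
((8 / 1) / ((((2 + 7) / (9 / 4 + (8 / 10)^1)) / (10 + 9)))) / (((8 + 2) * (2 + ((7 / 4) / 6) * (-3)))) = 9272 / 2025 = 4.58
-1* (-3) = 3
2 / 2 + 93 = 94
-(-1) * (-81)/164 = -81/164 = -0.49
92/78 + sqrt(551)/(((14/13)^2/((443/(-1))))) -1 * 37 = -74867 * sqrt(551)/196 -1397/39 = -9002.06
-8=-8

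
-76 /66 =-38 /33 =-1.15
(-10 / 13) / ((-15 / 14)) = 0.72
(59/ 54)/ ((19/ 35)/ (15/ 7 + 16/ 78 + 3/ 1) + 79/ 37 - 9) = -0.16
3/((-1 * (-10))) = 3/10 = 0.30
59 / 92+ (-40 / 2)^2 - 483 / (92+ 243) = 12303329 / 30820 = 399.20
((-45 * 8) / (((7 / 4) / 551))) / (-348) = 2280 / 7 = 325.71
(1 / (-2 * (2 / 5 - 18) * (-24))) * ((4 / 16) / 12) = -5 / 202752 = -0.00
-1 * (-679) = 679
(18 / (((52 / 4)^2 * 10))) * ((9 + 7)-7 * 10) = -486 / 845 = -0.58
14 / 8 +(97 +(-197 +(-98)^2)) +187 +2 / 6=116317 / 12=9693.08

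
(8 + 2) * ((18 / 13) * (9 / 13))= 1620 / 169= 9.59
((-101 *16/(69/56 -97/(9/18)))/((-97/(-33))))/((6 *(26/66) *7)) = 2346432/13612495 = 0.17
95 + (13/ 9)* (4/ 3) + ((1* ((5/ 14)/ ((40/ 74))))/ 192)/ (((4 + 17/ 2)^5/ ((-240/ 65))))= 2325654295876/ 23994140625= 96.93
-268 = -268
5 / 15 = 1 / 3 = 0.33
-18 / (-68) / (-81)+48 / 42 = 2441 / 2142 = 1.14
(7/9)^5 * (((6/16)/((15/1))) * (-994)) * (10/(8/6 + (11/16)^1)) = -66824632/1909251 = -35.00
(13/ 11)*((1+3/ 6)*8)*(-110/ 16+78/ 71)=-81.92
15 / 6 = 5 / 2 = 2.50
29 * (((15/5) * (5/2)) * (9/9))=435/2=217.50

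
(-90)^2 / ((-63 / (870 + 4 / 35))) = -5481720 / 49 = -111871.84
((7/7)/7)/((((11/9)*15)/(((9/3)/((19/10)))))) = 18/1463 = 0.01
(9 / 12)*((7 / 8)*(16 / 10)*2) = 21 / 10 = 2.10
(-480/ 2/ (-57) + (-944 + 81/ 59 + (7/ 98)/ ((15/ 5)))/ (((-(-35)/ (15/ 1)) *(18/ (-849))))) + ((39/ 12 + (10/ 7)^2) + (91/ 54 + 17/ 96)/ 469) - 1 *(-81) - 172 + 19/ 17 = 146518542350857/ 7722201312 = 18973.68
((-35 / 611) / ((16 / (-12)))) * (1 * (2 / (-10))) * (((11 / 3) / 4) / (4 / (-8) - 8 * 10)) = 11 / 112424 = 0.00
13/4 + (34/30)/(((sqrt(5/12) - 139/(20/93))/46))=3.17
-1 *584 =-584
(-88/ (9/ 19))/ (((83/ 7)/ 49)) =-573496/ 747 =-767.73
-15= -15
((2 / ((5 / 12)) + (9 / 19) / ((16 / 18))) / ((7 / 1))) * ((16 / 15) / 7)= 386 / 3325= 0.12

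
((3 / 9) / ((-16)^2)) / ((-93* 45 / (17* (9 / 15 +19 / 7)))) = -493 / 28123200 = -0.00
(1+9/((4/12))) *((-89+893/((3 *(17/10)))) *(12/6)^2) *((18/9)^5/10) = 7868672/255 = 30857.54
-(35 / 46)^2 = -0.58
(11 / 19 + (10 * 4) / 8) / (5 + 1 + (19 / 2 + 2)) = 212 / 665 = 0.32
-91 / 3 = -30.33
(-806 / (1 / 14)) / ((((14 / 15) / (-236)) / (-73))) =-208286520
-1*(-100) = 100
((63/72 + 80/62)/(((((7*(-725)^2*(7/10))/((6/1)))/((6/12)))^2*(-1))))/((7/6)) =-0.00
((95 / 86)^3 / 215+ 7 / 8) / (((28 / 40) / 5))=301288525 / 47863214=6.29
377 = 377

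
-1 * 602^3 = -218167208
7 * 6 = 42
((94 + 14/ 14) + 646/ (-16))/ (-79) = -437/ 632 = -0.69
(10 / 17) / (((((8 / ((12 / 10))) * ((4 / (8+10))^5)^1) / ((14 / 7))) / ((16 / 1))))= 177147 / 34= 5210.21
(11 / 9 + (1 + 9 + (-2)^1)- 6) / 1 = 29 / 9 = 3.22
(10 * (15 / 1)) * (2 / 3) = 100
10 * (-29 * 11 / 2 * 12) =-19140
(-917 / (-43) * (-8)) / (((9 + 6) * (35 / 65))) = -13624 / 645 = -21.12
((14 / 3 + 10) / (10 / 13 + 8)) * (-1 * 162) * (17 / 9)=-9724 / 19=-511.79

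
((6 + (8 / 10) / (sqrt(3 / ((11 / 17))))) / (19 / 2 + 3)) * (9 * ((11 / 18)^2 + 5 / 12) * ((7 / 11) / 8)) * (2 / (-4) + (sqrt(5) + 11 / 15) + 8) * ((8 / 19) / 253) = 896 * (30 * sqrt(5) + 247) * (2 * sqrt(561) + 765) / 45507268125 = 0.01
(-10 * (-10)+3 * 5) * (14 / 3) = 1610 / 3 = 536.67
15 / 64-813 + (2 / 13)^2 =-812.74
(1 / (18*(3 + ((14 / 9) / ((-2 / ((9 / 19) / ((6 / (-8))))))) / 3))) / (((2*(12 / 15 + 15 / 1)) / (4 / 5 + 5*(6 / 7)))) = 0.00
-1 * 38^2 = -1444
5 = 5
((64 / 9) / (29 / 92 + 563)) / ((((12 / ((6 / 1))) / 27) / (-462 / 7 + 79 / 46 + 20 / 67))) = -12620736 / 1157425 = -10.90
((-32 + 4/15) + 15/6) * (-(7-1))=877/5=175.40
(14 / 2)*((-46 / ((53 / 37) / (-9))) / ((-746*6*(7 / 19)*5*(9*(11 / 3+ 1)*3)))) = -16169 / 8302980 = -0.00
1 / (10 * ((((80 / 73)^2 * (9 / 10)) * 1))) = 5329 / 57600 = 0.09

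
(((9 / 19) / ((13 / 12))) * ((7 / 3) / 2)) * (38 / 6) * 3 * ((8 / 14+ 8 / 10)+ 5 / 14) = 1089 / 65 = 16.75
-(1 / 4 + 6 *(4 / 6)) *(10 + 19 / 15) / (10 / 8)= -2873 / 75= -38.31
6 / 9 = 2 / 3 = 0.67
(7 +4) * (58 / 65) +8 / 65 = 646 / 65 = 9.94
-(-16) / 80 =1 / 5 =0.20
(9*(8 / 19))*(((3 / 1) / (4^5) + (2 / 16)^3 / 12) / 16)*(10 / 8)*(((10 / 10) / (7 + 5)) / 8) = 0.00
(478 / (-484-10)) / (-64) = 239 / 15808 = 0.02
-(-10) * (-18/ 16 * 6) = -135/ 2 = -67.50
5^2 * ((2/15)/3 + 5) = 1135/9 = 126.11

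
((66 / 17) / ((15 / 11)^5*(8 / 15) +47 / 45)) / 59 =478321470 / 25871780191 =0.02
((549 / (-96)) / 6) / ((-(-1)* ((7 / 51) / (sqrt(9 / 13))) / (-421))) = 3929193* sqrt(13) / 5824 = 2432.50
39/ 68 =0.57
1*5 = 5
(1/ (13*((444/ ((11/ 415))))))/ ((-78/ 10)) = -11/ 18683964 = -0.00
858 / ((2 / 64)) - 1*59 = 27397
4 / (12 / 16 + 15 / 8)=32 / 21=1.52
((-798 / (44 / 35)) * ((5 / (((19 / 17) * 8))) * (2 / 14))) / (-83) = 8925 / 14608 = 0.61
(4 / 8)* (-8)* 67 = -268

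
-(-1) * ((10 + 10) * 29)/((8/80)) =5800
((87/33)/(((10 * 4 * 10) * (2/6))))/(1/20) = 87/220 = 0.40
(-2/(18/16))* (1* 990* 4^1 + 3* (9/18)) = -7042.67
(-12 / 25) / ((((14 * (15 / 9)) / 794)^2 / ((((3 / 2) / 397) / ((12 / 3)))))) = -0.53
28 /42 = 2 /3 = 0.67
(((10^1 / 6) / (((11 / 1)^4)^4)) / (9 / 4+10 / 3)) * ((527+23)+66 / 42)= 7020 / 1959129391455940319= 0.00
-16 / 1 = -16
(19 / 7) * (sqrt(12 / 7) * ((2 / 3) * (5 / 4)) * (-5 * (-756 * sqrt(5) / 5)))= 3420 * sqrt(105) / 7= 5006.37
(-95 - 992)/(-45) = 1087/45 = 24.16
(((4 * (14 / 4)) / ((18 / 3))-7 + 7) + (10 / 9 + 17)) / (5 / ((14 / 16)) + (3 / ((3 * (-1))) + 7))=644 / 369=1.75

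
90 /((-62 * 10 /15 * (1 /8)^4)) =-276480 /31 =-8918.71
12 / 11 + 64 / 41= 1196 / 451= 2.65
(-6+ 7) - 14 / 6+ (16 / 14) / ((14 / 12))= -52 / 147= -0.35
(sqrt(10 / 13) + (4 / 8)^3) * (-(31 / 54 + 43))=-181 * sqrt(130) / 54 - 2353 / 432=-43.66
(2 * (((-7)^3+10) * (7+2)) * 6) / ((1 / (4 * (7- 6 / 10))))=-920678.40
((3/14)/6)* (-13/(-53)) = 13/1484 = 0.01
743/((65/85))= 12631/13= 971.62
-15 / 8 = -1.88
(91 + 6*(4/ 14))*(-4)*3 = -7788/ 7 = -1112.57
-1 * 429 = -429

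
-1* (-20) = 20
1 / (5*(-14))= -1 / 70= -0.01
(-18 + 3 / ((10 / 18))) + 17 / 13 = -734 / 65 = -11.29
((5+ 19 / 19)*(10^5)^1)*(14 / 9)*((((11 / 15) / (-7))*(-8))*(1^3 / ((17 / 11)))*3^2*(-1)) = -77440000 / 17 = -4555294.12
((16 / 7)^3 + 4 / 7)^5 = 1456460015899231232 / 4747561509943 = 306780.65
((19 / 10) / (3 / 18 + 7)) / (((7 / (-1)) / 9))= -513 / 1505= -0.34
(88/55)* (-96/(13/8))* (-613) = 3766272/65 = 57942.65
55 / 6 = 9.17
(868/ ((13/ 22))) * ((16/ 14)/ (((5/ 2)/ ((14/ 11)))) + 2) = 246512/ 65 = 3792.49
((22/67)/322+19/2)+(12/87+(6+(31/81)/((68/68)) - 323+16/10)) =-77378786717/253386630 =-305.38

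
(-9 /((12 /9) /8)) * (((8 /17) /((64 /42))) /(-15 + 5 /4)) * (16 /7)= 2592 /935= 2.77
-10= -10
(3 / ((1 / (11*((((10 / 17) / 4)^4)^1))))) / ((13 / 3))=61875 / 17372368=0.00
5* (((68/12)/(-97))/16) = -85/4656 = -0.02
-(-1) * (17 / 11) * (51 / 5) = 867 / 55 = 15.76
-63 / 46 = -1.37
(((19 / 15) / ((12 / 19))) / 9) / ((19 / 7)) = 133 / 1620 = 0.08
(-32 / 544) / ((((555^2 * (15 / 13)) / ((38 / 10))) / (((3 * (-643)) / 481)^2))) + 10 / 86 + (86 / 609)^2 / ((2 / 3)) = 67055155593015176 / 458711595667154375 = 0.15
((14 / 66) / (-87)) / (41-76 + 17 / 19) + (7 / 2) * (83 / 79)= 540459031 / 146972232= 3.68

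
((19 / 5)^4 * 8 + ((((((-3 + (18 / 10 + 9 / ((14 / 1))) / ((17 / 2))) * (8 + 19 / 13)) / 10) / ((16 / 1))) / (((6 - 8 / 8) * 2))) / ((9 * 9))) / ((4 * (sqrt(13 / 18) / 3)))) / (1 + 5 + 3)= 1042568 / 5625 - 11029 * sqrt(26) / 2895984000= 185.35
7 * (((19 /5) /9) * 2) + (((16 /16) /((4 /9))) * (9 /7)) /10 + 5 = 5645 /504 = 11.20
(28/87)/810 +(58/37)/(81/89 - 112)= -176761604/12889632465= -0.01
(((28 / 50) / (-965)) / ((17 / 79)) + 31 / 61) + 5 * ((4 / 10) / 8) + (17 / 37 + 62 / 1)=234060246157 / 3702608500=63.21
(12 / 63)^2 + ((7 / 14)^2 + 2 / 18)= 701 / 1764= 0.40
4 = 4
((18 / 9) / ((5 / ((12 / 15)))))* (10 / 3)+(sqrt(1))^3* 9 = 151 / 15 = 10.07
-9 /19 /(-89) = 9 /1691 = 0.01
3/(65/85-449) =-17/2540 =-0.01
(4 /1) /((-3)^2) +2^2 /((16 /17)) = 169 /36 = 4.69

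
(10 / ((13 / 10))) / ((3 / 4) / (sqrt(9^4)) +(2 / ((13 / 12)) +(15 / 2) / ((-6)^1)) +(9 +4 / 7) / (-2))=-18900 / 10271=-1.84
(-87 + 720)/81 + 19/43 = 9586/1161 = 8.26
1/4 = 0.25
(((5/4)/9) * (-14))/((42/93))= -155/36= -4.31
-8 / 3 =-2.67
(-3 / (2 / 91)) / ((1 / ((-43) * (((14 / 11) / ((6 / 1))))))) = 27391 / 22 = 1245.05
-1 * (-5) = 5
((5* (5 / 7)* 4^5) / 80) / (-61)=-320 / 427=-0.75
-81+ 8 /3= -235 /3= -78.33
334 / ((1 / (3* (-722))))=-723444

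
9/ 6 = 3/ 2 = 1.50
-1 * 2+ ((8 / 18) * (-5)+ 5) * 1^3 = 7 / 9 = 0.78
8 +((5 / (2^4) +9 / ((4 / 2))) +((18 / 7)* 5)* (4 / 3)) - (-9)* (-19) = -15797 / 112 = -141.04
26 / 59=0.44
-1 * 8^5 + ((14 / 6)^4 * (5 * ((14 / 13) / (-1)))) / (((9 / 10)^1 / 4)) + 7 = -317198797 / 9477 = -33470.38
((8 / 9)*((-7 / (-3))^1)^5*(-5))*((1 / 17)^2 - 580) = 178289.93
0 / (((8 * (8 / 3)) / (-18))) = 0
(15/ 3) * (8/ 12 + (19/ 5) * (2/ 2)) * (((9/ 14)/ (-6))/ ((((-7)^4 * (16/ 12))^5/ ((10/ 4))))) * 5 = -407025/ 4575607718570262585344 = -0.00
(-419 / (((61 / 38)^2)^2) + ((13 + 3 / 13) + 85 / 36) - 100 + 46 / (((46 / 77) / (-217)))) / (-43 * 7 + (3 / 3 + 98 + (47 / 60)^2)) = 10922770434742700 / 130495431461603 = 83.70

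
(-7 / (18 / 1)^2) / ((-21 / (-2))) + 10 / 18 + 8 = 8.55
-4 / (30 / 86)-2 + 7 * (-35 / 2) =-4079 / 30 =-135.97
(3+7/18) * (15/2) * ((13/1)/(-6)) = -55.07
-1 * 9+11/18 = -151/18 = -8.39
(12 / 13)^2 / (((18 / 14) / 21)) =2352 / 169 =13.92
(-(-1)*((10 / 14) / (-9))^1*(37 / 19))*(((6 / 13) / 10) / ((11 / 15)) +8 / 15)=-47323 / 513513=-0.09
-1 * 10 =-10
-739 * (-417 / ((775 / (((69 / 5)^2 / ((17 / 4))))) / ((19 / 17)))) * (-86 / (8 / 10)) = -2397346046262 / 1119875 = -2140726.46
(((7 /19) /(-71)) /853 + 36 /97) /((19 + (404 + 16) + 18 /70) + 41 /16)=23197671280 /27616317201171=0.00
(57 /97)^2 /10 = 3249 /94090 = 0.03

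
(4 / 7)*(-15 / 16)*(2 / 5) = -3 / 14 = -0.21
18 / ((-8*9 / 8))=-2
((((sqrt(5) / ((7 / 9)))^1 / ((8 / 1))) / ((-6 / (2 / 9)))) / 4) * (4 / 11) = -sqrt(5) / 1848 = -0.00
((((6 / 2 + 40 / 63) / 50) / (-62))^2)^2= 2750058481 / 1454819029568100000000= 0.00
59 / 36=1.64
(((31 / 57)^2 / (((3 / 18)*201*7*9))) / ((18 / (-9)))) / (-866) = 961 / 11876349114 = 0.00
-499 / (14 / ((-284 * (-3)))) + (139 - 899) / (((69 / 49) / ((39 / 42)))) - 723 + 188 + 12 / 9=-5055809 / 161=-31402.54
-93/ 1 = -93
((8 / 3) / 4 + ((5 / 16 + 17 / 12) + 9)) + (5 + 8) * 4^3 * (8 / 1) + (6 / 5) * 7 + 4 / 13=20829443 / 3120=6676.10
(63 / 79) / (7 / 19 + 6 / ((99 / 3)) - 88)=-1881 / 206269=-0.01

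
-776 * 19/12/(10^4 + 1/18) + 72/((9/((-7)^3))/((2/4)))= -246983488/180001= -1372.12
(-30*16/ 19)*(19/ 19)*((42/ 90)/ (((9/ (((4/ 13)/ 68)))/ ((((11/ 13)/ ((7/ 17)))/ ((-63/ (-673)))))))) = -236896/ 1820637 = -0.13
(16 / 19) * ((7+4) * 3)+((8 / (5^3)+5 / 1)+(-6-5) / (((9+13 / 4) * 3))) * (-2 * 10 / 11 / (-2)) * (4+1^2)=7595818 / 153615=49.45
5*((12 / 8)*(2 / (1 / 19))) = 285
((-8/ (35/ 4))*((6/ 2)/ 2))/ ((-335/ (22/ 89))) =1056/ 1043525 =0.00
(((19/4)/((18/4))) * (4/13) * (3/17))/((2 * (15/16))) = 304/9945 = 0.03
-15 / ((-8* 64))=15 / 512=0.03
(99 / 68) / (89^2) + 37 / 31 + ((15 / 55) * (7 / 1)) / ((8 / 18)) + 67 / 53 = 32870600985 / 4867311922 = 6.75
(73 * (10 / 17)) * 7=5110 / 17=300.59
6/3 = 2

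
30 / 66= 5 / 11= 0.45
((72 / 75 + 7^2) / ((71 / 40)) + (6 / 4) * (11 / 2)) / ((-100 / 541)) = -27960503 / 142000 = -196.90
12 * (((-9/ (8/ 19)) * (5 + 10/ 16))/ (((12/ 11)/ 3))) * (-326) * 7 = 289739835/ 32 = 9054369.84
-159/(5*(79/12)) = -4.83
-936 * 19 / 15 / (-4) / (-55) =-1482 / 275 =-5.39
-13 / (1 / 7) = -91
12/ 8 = 3/ 2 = 1.50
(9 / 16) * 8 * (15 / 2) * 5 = 675 / 4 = 168.75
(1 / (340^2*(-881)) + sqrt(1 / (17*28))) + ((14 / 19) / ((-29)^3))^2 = -194769873281 / 21869000363229011600 + sqrt(119) / 238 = 0.05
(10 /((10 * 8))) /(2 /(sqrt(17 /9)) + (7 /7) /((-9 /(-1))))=-153 /23192 + 243 * sqrt(17) /11596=0.08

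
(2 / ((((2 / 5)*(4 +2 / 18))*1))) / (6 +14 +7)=5 / 111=0.05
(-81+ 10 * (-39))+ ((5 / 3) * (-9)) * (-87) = 834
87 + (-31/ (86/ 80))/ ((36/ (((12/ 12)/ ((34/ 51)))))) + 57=18421/ 129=142.80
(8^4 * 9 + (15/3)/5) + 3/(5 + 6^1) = 405518/11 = 36865.27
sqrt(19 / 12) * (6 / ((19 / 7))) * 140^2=137200 * sqrt(57) / 19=54517.75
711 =711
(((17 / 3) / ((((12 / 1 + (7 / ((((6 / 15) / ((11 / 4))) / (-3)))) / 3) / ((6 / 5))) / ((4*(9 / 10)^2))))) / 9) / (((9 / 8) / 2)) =-256 / 2125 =-0.12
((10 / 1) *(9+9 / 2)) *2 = 270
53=53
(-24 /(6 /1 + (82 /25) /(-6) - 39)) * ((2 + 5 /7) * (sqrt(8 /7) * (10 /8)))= 21375 * sqrt(14) /30821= 2.59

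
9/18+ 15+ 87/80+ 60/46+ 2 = 36601/1840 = 19.89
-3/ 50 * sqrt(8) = -3 * sqrt(2)/ 25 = -0.17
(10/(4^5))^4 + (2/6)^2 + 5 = 3161095935481/618475290624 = 5.11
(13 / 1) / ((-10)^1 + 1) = -13 / 9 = -1.44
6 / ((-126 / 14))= -2 / 3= -0.67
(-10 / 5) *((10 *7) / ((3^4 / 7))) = -980 / 81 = -12.10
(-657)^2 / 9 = 47961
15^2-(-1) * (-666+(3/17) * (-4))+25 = -7084/17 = -416.71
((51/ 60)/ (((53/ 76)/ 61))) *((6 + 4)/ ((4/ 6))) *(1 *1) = 1115.26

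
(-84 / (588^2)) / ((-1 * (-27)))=-0.00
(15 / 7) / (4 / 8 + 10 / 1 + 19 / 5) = 150 / 1001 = 0.15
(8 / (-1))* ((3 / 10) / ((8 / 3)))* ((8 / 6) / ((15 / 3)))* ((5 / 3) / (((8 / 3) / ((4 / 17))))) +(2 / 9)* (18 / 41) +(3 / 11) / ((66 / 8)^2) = 922241 / 13915605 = 0.07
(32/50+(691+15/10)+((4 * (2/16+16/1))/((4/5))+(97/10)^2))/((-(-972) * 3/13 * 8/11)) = 8273551/1555200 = 5.32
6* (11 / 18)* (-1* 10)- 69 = -317 / 3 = -105.67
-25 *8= -200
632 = 632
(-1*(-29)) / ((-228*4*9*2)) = -29 / 16416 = -0.00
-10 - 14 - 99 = -123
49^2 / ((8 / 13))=31213 / 8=3901.62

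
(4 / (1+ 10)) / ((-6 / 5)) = -10 / 33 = -0.30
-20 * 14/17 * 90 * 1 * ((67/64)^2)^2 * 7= -222166109025/17825792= -12463.18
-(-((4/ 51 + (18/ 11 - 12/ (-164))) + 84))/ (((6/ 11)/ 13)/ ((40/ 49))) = 73290620/ 43911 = 1669.07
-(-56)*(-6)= -336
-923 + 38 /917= -922.96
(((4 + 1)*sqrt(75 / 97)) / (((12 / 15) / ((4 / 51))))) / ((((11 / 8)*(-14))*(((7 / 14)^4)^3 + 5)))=-2048000*sqrt(291) / 7801602039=-0.00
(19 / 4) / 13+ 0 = 19 / 52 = 0.37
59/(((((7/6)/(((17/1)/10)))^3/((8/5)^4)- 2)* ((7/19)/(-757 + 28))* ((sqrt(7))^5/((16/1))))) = 7386.25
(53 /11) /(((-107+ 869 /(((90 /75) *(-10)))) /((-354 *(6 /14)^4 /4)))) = 4559166 /56862883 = 0.08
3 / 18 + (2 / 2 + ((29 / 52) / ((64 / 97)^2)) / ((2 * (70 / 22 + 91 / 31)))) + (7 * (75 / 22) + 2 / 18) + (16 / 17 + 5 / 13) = 39738784446131 / 1495518216192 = 26.57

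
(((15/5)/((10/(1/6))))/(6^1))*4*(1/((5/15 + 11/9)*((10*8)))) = 3/11200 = 0.00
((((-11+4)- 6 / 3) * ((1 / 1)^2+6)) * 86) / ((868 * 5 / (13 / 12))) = -1677 / 1240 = -1.35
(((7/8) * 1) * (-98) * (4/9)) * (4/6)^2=-1372/81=-16.94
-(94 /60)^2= -2209 /900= -2.45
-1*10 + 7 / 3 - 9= -50 / 3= -16.67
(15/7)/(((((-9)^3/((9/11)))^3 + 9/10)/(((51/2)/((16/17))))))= -7225/88025525168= -0.00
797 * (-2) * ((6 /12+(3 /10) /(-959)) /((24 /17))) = -8115851 /14385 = -564.19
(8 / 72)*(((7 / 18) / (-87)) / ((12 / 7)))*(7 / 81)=-343 / 13699368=-0.00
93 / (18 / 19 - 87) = -589 / 545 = -1.08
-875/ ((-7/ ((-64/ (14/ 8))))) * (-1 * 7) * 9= 288000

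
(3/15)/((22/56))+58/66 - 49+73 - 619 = -97946/165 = -593.61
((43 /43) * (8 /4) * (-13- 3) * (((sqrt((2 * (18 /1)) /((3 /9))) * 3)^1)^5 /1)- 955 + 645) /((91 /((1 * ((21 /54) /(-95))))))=31 /2223 + 30233088 * sqrt(3) /1235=42401.02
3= 3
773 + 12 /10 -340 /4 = 689.20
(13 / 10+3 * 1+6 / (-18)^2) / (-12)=-583 / 1620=-0.36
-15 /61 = -0.25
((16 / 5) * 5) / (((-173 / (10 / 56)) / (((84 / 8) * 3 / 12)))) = -15 / 346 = -0.04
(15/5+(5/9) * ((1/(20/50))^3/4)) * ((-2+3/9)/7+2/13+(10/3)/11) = 108697/96096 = 1.13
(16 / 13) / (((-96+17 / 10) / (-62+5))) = 9120 / 12259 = 0.74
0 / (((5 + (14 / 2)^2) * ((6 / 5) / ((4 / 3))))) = 0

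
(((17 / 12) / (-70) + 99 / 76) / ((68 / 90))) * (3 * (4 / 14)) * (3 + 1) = 184203 / 31654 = 5.82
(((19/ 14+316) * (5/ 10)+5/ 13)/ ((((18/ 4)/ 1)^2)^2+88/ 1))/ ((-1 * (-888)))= 0.00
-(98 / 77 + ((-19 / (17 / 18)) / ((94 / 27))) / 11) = -6569 / 8789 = -0.75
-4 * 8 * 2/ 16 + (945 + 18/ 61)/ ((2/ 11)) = 633805/ 122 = 5195.12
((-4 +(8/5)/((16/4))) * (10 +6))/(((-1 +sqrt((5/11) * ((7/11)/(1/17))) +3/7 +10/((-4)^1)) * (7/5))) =9856 * sqrt(595)/11901 +332992/11901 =48.18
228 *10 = 2280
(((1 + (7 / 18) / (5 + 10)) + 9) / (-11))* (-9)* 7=18949 / 330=57.42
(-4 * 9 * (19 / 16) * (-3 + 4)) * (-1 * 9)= 1539 / 4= 384.75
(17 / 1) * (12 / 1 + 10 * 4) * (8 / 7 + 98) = 613496 / 7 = 87642.29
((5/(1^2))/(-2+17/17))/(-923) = 5/923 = 0.01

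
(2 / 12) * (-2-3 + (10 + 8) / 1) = 13 / 6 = 2.17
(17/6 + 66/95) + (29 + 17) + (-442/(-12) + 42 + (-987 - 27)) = -252407/285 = -885.64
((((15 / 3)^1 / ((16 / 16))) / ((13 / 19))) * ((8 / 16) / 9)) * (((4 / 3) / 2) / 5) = 19 / 351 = 0.05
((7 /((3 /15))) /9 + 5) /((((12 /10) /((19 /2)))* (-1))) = -1900 /27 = -70.37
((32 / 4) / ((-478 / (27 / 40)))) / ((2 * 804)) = -9 / 1281040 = -0.00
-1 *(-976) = 976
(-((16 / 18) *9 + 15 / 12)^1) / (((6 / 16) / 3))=-74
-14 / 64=-7 / 32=-0.22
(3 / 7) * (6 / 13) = 18 / 91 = 0.20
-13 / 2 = -6.50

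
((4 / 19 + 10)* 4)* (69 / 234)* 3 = 8924 / 247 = 36.13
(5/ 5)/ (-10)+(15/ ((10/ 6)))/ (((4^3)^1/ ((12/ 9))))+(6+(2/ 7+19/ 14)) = 4329/ 560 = 7.73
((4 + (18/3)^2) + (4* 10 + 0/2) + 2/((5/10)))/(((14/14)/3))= 252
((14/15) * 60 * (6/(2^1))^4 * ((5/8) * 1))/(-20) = -567/4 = -141.75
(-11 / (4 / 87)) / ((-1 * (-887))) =-957 / 3548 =-0.27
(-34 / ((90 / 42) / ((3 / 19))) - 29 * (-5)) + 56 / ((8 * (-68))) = 919851 / 6460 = 142.39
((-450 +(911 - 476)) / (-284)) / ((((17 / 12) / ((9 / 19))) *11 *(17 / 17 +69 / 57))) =135 / 185878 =0.00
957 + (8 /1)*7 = 1013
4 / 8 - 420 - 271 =-690.50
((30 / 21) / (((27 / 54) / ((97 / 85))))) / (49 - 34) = 388 / 1785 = 0.22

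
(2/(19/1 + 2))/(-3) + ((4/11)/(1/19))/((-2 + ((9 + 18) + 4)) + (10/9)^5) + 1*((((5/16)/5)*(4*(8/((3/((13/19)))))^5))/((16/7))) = 201945574823261254/83969987612279769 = 2.40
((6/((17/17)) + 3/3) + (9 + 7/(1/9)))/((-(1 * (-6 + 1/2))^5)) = 2528/161051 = 0.02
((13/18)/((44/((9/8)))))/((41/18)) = 117/14432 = 0.01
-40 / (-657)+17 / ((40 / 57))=638233 / 26280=24.29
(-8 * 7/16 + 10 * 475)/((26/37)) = 351241/52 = 6754.63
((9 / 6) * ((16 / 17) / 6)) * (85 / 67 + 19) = 5432 / 1139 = 4.77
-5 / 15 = -1 / 3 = -0.33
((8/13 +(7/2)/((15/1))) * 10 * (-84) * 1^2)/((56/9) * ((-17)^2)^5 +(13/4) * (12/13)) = -83412/1467643559527223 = -0.00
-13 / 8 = -1.62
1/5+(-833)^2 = 3469446/5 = 693889.20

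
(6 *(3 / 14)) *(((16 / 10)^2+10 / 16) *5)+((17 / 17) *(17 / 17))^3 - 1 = 20.48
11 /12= 0.92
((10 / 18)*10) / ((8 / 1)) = 25 / 36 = 0.69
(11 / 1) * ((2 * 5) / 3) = 110 / 3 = 36.67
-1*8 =-8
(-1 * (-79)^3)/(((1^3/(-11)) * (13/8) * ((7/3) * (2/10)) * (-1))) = 650811480/91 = 7151774.51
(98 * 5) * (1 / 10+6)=2989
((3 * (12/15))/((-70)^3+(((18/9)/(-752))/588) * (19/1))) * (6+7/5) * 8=-0.00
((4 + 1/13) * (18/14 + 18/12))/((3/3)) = 159/14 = 11.36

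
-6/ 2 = -3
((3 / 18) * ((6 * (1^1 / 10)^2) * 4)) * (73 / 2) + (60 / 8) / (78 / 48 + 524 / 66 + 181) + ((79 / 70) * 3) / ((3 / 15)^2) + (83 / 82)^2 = 737164251909 / 8456942900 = 87.17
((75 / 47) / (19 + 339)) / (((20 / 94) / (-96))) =-360 / 179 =-2.01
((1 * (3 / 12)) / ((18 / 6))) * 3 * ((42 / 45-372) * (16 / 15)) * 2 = -197.90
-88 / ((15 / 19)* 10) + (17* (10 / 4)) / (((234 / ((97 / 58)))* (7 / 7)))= -7358003 / 678600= -10.84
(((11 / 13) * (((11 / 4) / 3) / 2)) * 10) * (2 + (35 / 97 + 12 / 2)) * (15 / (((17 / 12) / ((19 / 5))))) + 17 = 28331764 / 21437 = 1321.63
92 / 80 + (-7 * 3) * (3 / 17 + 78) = -557789 / 340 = -1640.56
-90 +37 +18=-35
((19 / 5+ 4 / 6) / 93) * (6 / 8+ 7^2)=13333 / 5580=2.39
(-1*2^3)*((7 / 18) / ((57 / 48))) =-448 / 171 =-2.62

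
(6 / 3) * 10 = 20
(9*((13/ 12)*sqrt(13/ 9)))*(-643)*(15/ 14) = -125385*sqrt(13)/ 56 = -8072.89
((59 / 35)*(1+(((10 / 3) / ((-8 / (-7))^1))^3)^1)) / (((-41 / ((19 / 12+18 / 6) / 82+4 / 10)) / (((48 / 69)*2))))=-5902627211 / 8768768400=-0.67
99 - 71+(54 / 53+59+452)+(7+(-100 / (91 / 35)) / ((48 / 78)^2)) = 377747 / 848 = 445.46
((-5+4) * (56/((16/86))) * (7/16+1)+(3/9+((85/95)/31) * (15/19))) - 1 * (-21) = -220954055/537168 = -411.33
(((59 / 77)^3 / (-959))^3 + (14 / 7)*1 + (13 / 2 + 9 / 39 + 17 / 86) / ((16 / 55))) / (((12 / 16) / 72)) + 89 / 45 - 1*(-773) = 6867985201571933133838433444434328 / 2111041007779384857051021211065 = 3253.36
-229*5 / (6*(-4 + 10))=-1145 / 36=-31.81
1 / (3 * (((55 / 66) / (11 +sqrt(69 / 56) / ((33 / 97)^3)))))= 22 / 5 +912673 * sqrt(966) / 2515590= 15.68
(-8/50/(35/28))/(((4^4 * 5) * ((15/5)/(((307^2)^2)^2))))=-78905450517641748001/30000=-2630181683921391.60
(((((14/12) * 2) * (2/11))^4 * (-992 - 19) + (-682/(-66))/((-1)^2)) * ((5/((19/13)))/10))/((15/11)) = -6063031/1078110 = -5.62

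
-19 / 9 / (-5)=0.42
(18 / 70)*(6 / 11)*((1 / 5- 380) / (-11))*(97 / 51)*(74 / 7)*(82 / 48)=838307853 / 5039650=166.34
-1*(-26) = 26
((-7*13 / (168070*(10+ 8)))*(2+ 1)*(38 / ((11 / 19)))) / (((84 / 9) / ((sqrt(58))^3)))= -136097*sqrt(58) / 3697540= -0.28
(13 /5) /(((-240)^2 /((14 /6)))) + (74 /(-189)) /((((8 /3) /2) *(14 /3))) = -2659541 /42336000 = -0.06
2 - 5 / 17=29 / 17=1.71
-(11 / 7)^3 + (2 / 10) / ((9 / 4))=-58523 / 15435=-3.79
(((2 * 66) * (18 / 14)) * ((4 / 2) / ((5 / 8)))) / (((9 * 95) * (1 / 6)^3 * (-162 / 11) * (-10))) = 15488 / 16625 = 0.93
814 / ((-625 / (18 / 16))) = -3663 / 2500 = -1.47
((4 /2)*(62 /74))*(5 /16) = 155 /296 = 0.52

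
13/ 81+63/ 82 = 6169/ 6642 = 0.93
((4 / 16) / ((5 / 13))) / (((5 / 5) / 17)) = 221 / 20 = 11.05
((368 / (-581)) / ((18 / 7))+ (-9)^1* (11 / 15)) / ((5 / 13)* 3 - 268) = 332423 / 12956715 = 0.03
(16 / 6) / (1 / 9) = 24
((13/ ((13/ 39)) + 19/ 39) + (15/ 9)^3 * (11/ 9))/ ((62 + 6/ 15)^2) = 3565375/ 307509696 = 0.01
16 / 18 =8 / 9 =0.89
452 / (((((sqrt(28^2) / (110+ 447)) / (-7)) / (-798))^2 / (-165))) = -920912927308605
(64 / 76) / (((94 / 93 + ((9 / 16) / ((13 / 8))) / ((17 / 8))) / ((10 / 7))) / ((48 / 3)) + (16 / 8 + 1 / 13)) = 26307840 / 66488353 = 0.40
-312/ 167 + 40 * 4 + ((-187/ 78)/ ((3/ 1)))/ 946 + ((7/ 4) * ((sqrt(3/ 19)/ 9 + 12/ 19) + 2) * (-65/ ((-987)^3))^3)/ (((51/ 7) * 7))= 274625 * sqrt(57)/ 4429784628888621880159696878324 + 7265827810934366566442666812706316503/ 45948187162293279819838686964686708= 158.13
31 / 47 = 0.66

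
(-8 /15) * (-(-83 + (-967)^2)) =7480048 /15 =498669.87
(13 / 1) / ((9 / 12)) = 52 / 3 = 17.33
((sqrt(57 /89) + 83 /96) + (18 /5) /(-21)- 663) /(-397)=2225351 /1333920- sqrt(5073) /35333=1.67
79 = 79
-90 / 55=-18 / 11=-1.64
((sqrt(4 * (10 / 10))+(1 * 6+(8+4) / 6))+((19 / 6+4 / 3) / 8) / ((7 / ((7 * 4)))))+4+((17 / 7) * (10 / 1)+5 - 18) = 771 / 28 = 27.54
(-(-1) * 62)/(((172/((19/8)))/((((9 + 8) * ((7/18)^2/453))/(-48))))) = -490637/4846998528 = -0.00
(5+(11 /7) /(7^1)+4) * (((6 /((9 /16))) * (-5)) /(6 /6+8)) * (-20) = 1446400 /1323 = 1093.27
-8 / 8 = -1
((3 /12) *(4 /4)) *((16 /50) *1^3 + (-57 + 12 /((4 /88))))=5183 /100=51.83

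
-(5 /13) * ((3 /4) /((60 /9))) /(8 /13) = -9 /128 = -0.07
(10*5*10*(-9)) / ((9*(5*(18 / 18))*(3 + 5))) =-25 / 2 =-12.50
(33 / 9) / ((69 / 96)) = 352 / 69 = 5.10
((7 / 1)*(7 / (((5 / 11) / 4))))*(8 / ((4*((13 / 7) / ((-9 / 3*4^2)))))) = -1448832 / 65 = -22289.72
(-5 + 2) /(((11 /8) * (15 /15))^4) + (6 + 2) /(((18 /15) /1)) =255956 /43923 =5.83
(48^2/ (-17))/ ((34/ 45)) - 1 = -52129/ 289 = -180.38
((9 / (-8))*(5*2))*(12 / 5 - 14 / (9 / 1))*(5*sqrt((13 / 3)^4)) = -891.94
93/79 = 1.18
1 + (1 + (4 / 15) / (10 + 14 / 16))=2.02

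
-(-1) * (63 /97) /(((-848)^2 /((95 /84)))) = 285 /279012352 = 0.00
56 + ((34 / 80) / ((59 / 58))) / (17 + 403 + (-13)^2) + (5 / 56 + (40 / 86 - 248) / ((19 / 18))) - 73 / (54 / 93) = -304.14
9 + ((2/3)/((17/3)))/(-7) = 1069/119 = 8.98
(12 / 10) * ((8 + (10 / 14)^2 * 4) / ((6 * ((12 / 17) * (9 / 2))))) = 1394 / 2205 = 0.63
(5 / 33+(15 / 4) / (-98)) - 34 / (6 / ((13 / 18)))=-463291 / 116424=-3.98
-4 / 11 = -0.36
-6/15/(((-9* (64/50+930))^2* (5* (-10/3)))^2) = -125/428389348109913515808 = -0.00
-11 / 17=-0.65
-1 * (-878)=878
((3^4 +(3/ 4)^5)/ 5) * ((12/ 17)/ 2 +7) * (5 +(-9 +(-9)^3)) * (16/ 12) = -508133925/ 4352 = -116758.71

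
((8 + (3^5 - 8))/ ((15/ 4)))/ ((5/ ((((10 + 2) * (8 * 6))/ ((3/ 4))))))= 248832/ 25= 9953.28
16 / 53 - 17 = -885 / 53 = -16.70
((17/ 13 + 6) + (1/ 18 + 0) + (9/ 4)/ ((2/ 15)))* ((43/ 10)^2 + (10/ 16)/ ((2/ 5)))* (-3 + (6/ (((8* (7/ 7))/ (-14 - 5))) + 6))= -13997879/ 2560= -5467.92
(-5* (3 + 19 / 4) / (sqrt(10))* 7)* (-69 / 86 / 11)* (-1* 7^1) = -104811* sqrt(10) / 7568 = -43.80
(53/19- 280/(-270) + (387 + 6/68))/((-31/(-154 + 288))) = -456828445/270351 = -1689.76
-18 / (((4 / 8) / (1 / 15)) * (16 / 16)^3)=-12 / 5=-2.40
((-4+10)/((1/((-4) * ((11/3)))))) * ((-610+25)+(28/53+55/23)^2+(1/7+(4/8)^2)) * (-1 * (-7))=527318751102/1485961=354867.15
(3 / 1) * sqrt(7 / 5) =3 * sqrt(35) / 5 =3.55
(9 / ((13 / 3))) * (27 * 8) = 5832 / 13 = 448.62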